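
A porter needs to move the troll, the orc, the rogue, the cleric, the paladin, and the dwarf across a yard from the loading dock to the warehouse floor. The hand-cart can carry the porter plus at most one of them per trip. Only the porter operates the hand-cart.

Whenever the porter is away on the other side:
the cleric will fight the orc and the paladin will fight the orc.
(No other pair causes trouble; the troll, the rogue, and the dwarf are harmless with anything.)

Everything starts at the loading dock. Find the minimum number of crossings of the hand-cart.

Counting alone: the porter can take at most 1 across per trip to the warehouse floor, so moving all 6 needs at least 6 loaded trips out, with a return between consecutive ones — at least 11 crossings.
The safety rule pushes this higher. Following every safe sequence of crossings, the most of the 6 that can be at the warehouse floor as the hand-cart arrives there on crossing 11 is 5 — never all 6.
So no plan with fewer than 13 crossings exists, and this one achieves 13:
1. Porter goes to the warehouse floor with the orc.  [the loading dock: the cleric, the dwarf, the paladin, the rogue, the troll | the warehouse floor: the orc]
2. Porter goes back to the loading dock alone.  [the loading dock: the cleric, the dwarf, the paladin, the rogue, the troll | the warehouse floor: the orc]
3. Porter goes to the warehouse floor with the troll.  [the loading dock: the cleric, the dwarf, the paladin, the rogue | the warehouse floor: the orc, the troll]
4. Porter goes back to the loading dock alone.  [the loading dock: the cleric, the dwarf, the paladin, the rogue | the warehouse floor: the orc, the troll]
5. Porter goes to the warehouse floor with the rogue.  [the loading dock: the cleric, the dwarf, the paladin | the warehouse floor: the orc, the rogue, the troll]
6. Porter goes back to the loading dock alone.  [the loading dock: the cleric, the dwarf, the paladin | the warehouse floor: the orc, the rogue, the troll]
7. Porter goes to the warehouse floor with the cleric.  [the loading dock: the dwarf, the paladin | the warehouse floor: the cleric, the orc, the rogue, the troll]
8. Porter goes back to the loading dock with the orc.  [the loading dock: the dwarf, the orc, the paladin | the warehouse floor: the cleric, the rogue, the troll]
9. Porter goes to the warehouse floor with the paladin.  [the loading dock: the dwarf, the orc | the warehouse floor: the cleric, the paladin, the rogue, the troll]
10. Porter goes back to the loading dock alone.  [the loading dock: the dwarf, the orc | the warehouse floor: the cleric, the paladin, the rogue, the troll]
11. Porter goes to the warehouse floor with the dwarf.  [the loading dock: the orc | the warehouse floor: the cleric, the dwarf, the paladin, the rogue, the troll]
12. Porter goes back to the loading dock alone.  [the loading dock: the orc | the warehouse floor: the cleric, the dwarf, the paladin, the rogue, the troll]
13. Porter goes to the warehouse floor with the orc.  [the loading dock: — | the warehouse floor: the cleric, the dwarf, the orc, the paladin, the rogue, the troll]

13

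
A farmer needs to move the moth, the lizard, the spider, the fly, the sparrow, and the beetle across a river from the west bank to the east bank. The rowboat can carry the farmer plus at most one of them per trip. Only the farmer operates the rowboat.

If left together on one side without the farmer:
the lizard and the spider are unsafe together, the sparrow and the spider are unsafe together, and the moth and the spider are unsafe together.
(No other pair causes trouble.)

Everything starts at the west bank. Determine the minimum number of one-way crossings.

Following every safe sequence of crossings from the start, the most of the 6 that can be at the east bank as the rowboat arrives there on crossings 1, 3, 5, 7 is 1, 2, 3, 4 respectively; the best ever achieved is 4 of 6.
From crossing 9 on, no configuration arises that was not already reachable earlier: only 36 distinct safe configurations (who is on which side, and where the rowboat is) can ever be reached, none of them has everyone across, and every continuation just revisits them. So no valid plan exists.

impossible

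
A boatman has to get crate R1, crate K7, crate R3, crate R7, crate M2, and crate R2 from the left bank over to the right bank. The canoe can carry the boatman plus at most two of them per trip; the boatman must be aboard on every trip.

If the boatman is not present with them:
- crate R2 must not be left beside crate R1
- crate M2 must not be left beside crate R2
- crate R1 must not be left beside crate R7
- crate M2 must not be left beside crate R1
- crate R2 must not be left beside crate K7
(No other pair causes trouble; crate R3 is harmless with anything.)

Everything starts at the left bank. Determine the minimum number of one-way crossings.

9

Counting alone: the boatman can take at most 2 across per trip to the right bank, so moving all 6 needs at least 3 loaded trips out, with a return between consecutive ones — at least 5 crossings.
The safety rule pushes this higher. Following every safe sequence of crossings, the most of the 6 that can be at the right bank as the canoe arrives there on crossings 5, 7 is 4, 5 respectively — never all 6.
So no plan with fewer than 9 crossings exists, and this one achieves 9:
1. Boatman goes to the right bank with crate R1 and crate R2.  [the left bank: crate K7, crate M2, crate R3, crate R7 | the right bank: crate R1, crate R2]
2. Boatman goes back to the left bank with crate R1.  [the left bank: crate K7, crate M2, crate R1, crate R3, crate R7 | the right bank: crate R2]
3. Boatman goes to the right bank with crate K7 and crate R1.  [the left bank: crate M2, crate R3, crate R7 | the right bank: crate K7, crate R1, crate R2]
4. Boatman goes back to the left bank with crate R2.  [the left bank: crate M2, crate R2, crate R3, crate R7 | the right bank: crate K7, crate R1]
5. Boatman goes to the right bank with crate M2 and crate R3.  [the left bank: crate R2, crate R7 | the right bank: crate K7, crate M2, crate R1, crate R3]
6. Boatman goes back to the left bank with crate R1.  [the left bank: crate R1, crate R2, crate R7 | the right bank: crate K7, crate M2, crate R3]
7. Boatman goes to the right bank with crate R1 and crate R7.  [the left bank: crate R2 | the right bank: crate K7, crate M2, crate R1, crate R3, crate R7]
8. Boatman goes back to the left bank with crate R1.  [the left bank: crate R1, crate R2 | the right bank: crate K7, crate M2, crate R3, crate R7]
9. Boatman goes to the right bank with crate R1 and crate R2.  [the left bank: — | the right bank: crate K7, crate M2, crate R1, crate R2, crate R3, crate R7]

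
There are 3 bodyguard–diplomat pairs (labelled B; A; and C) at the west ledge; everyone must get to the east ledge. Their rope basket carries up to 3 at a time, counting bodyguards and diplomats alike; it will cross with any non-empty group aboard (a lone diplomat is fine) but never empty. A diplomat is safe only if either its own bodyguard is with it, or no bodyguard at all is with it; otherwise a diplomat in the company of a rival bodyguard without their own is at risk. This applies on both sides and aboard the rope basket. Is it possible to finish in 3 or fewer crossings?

Counting alone: each trip to the east ledge takes at most 3 across and each return brings at least 1 back, so after t trips out (and t−1 returns) at most 3t − (t−1) of the 6 are across; that first reaches 6 at t = 3, so at least 5 crossings are needed.
Since 3 < 5, 3 crossings cannot be enough. (The shortest complete plan in fact takes 5:)
1. bodyguard B and diplomat B cross → the east ledge.
2. bodyguard B crosses ← the west ledge.
3. bodyguard A, bodyguard B, and bodyguard C cross → the east ledge.
4. diplomat B crosses ← the west ledge.
5. diplomat A, diplomat B, and diplomat C cross → the east ledge.

No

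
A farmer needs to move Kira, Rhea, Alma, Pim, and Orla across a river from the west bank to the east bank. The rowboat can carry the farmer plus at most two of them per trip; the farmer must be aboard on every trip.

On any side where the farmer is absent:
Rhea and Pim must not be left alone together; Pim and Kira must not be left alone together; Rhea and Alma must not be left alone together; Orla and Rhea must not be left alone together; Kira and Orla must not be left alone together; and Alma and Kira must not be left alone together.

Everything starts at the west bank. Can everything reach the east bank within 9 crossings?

Yes

Yes — this plan uses 7 crossings (≤ 9):
1. Farmer goes to the east bank with Kira and Rhea.  [the west bank: Alma, Orla, Pim | the east bank: Kira, Rhea]
2. Farmer goes back to the west bank alone.  [the west bank: Alma, Orla, Pim | the east bank: Kira, Rhea]
3. Farmer goes to the east bank with Alma.  [the west bank: Orla, Pim | the east bank: Alma, Kira, Rhea]
4. Farmer goes back to the west bank with Kira and Rhea.  [the west bank: Kira, Orla, Pim, Rhea | the east bank: Alma]
5. Farmer goes to the east bank with Orla and Pim.  [the west bank: Kira, Rhea | the east bank: Alma, Orla, Pim]
6. Farmer goes back to the west bank alone.  [the west bank: Kira, Rhea | the east bank: Alma, Orla, Pim]
7. Farmer goes to the east bank with Kira and Rhea.  [the west bank: — | the east bank: Alma, Kira, Orla, Pim, Rhea]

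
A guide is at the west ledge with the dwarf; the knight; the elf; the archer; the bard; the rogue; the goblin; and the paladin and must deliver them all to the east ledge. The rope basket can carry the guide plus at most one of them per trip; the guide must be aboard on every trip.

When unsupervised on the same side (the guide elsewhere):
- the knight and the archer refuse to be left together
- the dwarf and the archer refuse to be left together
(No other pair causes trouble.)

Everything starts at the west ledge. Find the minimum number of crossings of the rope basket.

17

Counting alone: the guide can take at most 1 across per trip to the east ledge, so moving all 8 needs at least 8 loaded trips out, with a return between consecutive ones — at least 15 crossings.
The safety rule pushes this higher. Following every safe sequence of crossings, the most of the 8 that can be at the east ledge as the rope basket arrives there on crossing 15 is 7 — never all 8.
So no plan with fewer than 17 crossings exists, and this one achieves 17:
1. Guide goes to the east ledge with the archer.
2. Guide goes back to the west ledge alone.
3. Guide goes to the east ledge with the dwarf.
4. Guide goes back to the west ledge with the archer.
5. Guide goes to the east ledge with the knight.
6. Guide goes back to the west ledge alone.
7. Guide goes to the east ledge with the elf.
8. Guide goes back to the west ledge alone.
9. Guide goes to the east ledge with the bard.
10. Guide goes back to the west ledge alone.
11. Guide goes to the east ledge with the rogue.
12. Guide goes back to the west ledge alone.
13. Guide goes to the east ledge with the goblin.
14. Guide goes back to the west ledge alone.
15. Guide goes to the east ledge with the paladin.
16. Guide goes back to the west ledge alone.
17. Guide goes to the east ledge with the archer.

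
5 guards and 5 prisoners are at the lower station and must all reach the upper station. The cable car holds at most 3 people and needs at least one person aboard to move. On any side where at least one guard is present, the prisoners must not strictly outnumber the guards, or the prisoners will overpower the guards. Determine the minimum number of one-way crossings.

11

Counting alone: each trip to the upper station takes at most 3 across and each return brings at least 1 back, so after t trips out (and t−1 returns) at most 3t − (t−1) of the 10 are across; that first reaches 10 at t = 5, so at least 9 crossings are needed.
The safety rule pushes this higher. Following every safe sequence of crossings, the most of the 10 that can be at the upper station as the cable car arrives there on crossing 9 is 9 — never all 10.
So no plan with fewer than 11 crossings exists, and this one achieves 11:
1. 2 prisoners → the upper station.  (the lower station: 5G 3P; the upper station: 0G 2P)
2. 1 prisoner ← the lower station.  (the lower station: 5G 4P; the upper station: 0G 1P)
3. 3 prisoners → the upper station.  (the lower station: 5G 1P; the upper station: 0G 4P)
4. 1 prisoner ← the lower station.  (the lower station: 5G 2P; the upper station: 0G 3P)
5. 3 guards → the upper station.  (the lower station: 2G 2P; the upper station: 3G 3P)
6. 1 guard and 1 prisoner ← the lower station.  (the lower station: 3G 3P; the upper station: 2G 2P)
7. 3 guards → the upper station.  (the lower station: 0G 3P; the upper station: 5G 2P)
8. 1 prisoner ← the lower station.  (the lower station: 0G 4P; the upper station: 5G 1P)
9. 2 prisoners → the upper station.  (the lower station: 0G 2P; the upper station: 5G 3P)
10. 1 prisoner ← the lower station.  (the lower station: 0G 3P; the upper station: 5G 2P)
11. 3 prisoners → the upper station.  (the lower station: 0G 0P; the upper station: 5G 5P)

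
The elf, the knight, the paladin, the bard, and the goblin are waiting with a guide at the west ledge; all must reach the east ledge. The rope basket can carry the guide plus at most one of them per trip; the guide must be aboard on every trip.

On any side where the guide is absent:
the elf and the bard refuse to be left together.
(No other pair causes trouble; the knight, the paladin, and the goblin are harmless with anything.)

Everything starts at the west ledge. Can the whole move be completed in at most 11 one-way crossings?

Yes

Yes — this plan uses 9 crossings (≤ 11):
1. Guide goes to the east ledge with the elf.
2. Guide goes back to the west ledge alone.
3. Guide goes to the east ledge with the knight.
4. Guide goes back to the west ledge alone.
5. Guide goes to the east ledge with the paladin.
6. Guide goes back to the west ledge alone.
7. Guide goes to the east ledge with the goblin.
8. Guide goes back to the west ledge alone.
9. Guide goes to the east ledge with the bard.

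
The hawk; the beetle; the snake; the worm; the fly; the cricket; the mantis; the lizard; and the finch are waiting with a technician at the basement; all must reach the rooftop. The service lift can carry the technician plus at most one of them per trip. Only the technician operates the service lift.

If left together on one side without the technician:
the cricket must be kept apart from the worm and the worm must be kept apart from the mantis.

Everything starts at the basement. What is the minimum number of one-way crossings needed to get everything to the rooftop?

19

Counting alone: the technician can take at most 1 across per trip to the rooftop, so moving all 9 needs at least 9 loaded trips out, with a return between consecutive ones — at least 17 crossings.
The safety rule pushes this higher. Following every safe sequence of crossings, the most of the 9 that can be at the rooftop as the service lift arrives there on crossing 17 is 8 — never all 9.
So no plan with fewer than 19 crossings exists, and this one achieves 19:
1. Technician goes to the rooftop with the worm.  [the basement: the beetle, the cricket, the finch, the fly, the hawk, the lizard, the mantis, the snake | the rooftop: the worm]
2. Technician goes back to the basement alone.  [the basement: the beetle, the cricket, the finch, the fly, the hawk, the lizard, the mantis, the snake | the rooftop: the worm]
3. Technician goes to the rooftop with the hawk.  [the basement: the beetle, the cricket, the finch, the fly, the lizard, the mantis, the snake | the rooftop: the hawk, the worm]
4. Technician goes back to the basement alone.  [the basement: the beetle, the cricket, the finch, the fly, the lizard, the mantis, the snake | the rooftop: the hawk, the worm]
5. Technician goes to the rooftop with the beetle.  [the basement: the cricket, the finch, the fly, the lizard, the mantis, the snake | the rooftop: the beetle, the hawk, the worm]
6. Technician goes back to the basement alone.  [the basement: the cricket, the finch, the fly, the lizard, the mantis, the snake | the rooftop: the beetle, the hawk, the worm]
7. Technician goes to the rooftop with the snake.  [the basement: the cricket, the finch, the fly, the lizard, the mantis | the rooftop: the beetle, the hawk, the snake, the worm]
8. Technician goes back to the basement alone.  [the basement: the cricket, the finch, the fly, the lizard, the mantis | the rooftop: the beetle, the hawk, the snake, the worm]
9. Technician goes to the rooftop with the fly.  [the basement: the cricket, the finch, the lizard, the mantis | the rooftop: the beetle, the fly, the hawk, the snake, the worm]
10. Technician goes back to the basement alone.  [the basement: the cricket, the finch, the lizard, the mantis | the rooftop: the beetle, the fly, the hawk, the snake, the worm]
11. Technician goes to the rooftop with the cricket.  [the basement: the finch, the lizard, the mantis | the rooftop: the beetle, the cricket, the fly, the hawk, the snake, the worm]
12. Technician goes back to the basement with the worm.  [the basement: the finch, the lizard, the mantis, the worm | the rooftop: the beetle, the cricket, the fly, the hawk, the snake]
13. Technician goes to the rooftop with the mantis.  [the basement: the finch, the lizard, the worm | the rooftop: the beetle, the cricket, the fly, the hawk, the mantis, the snake]
14. Technician goes back to the basement alone.  [the basement: the finch, the lizard, the worm | the rooftop: the beetle, the cricket, the fly, the hawk, the mantis, the snake]
15. Technician goes to the rooftop with the lizard.  [the basement: the finch, the worm | the rooftop: the beetle, the cricket, the fly, the hawk, the lizard, the mantis, the snake]
16. Technician goes back to the basement alone.  [the basement: the finch, the worm | the rooftop: the beetle, the cricket, the fly, the hawk, the lizard, the mantis, the snake]
17. Technician goes to the rooftop with the finch.  [the basement: the worm | the rooftop: the beetle, the cricket, the finch, the fly, the hawk, the lizard, the mantis, the snake]
18. Technician goes back to the basement alone.  [the basement: the worm | the rooftop: the beetle, the cricket, the finch, the fly, the hawk, the lizard, the mantis, the snake]
19. Technician goes to the rooftop with the worm.  [the basement: — | the rooftop: the beetle, the cricket, the finch, the fly, the hawk, the lizard, the mantis, the snake, the worm]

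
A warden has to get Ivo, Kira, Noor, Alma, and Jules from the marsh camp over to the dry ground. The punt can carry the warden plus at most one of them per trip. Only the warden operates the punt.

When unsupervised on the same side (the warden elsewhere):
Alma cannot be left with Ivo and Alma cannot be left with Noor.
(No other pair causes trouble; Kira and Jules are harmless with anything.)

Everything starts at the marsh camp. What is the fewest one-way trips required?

Counting alone: the warden can take at most 1 across per trip to the dry ground, so moving all 5 needs at least 5 loaded trips out, with a return between consecutive ones — at least 9 crossings.
The safety rule pushes this higher. Following every safe sequence of crossings, the most of the 5 that can be at the dry ground as the punt arrives there on crossing 9 is 4 — never all 5.
So no plan with fewer than 11 crossings exists, and this one achieves 11:
1. Warden goes to the dry ground with Alma.  [the marsh camp: Ivo, Jules, Kira, Noor | the dry ground: Alma]
2. Warden goes back to the marsh camp alone.  [the marsh camp: Ivo, Jules, Kira, Noor | the dry ground: Alma]
3. Warden goes to the dry ground with Ivo.  [the marsh camp: Jules, Kira, Noor | the dry ground: Alma, Ivo]
4. Warden goes back to the marsh camp with Alma.  [the marsh camp: Alma, Jules, Kira, Noor | the dry ground: Ivo]
5. Warden goes to the dry ground with Noor.  [the marsh camp: Alma, Jules, Kira | the dry ground: Ivo, Noor]
6. Warden goes back to the marsh camp alone.  [the marsh camp: Alma, Jules, Kira | the dry ground: Ivo, Noor]
7. Warden goes to the dry ground with Kira.  [the marsh camp: Alma, Jules | the dry ground: Ivo, Kira, Noor]
8. Warden goes back to the marsh camp alone.  [the marsh camp: Alma, Jules | the dry ground: Ivo, Kira, Noor]
9. Warden goes to the dry ground with Jules.  [the marsh camp: Alma | the dry ground: Ivo, Jules, Kira, Noor]
10. Warden goes back to the marsh camp alone.  [the marsh camp: Alma | the dry ground: Ivo, Jules, Kira, Noor]
11. Warden goes to the dry ground with Alma.  [the marsh camp: — | the dry ground: Alma, Ivo, Jules, Kira, Noor]

11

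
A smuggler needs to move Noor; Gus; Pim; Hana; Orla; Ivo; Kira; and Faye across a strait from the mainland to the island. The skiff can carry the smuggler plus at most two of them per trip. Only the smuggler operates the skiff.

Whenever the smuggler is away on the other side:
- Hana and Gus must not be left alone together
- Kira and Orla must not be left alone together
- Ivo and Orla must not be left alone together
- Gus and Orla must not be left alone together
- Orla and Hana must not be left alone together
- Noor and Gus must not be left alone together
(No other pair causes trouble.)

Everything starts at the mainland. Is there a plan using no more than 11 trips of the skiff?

No

Counting alone: the smuggler can take at most 2 across per trip to the island, so moving all 8 needs at least 4 loaded trips out, with a return between consecutive ones — at least 7 crossings.
The safety rule pushes this higher. Following every safe sequence of crossings, the most of the 8 that can be at the island as the skiff arrives there on crossings 7, 9, 11 is 5, 6, 7 respectively — never all 8.
So the move cannot be finished within 11 crossings. (The shortest complete plan takes 13:)
1. Smuggler goes to the island with Gus and Orla.  [the mainland: Faye, Hana, Ivo, Kira, Noor, Pim | the island: Gus, Orla]
2. Smuggler goes back to the mainland with Gus.  [the mainland: Faye, Gus, Hana, Ivo, Kira, Noor, Pim | the island: Orla]
3. Smuggler goes to the island with Gus and Noor.  [the mainland: Faye, Hana, Ivo, Kira, Pim | the island: Gus, Noor, Orla]
4. Smuggler goes back to the mainland with Gus.  [the mainland: Faye, Gus, Hana, Ivo, Kira, Pim | the island: Noor, Orla]
5. Smuggler goes to the island with Gus and Pim.  [the mainland: Faye, Hana, Ivo, Kira | the island: Gus, Noor, Orla, Pim]
6. Smuggler goes back to the mainland with Gus.  [the mainland: Faye, Gus, Hana, Ivo, Kira | the island: Noor, Orla, Pim]
7. Smuggler goes to the island with Faye and Gus.  [the mainland: Hana, Ivo, Kira | the island: Faye, Gus, Noor, Orla, Pim]
8. Smuggler goes back to the mainland with Gus.  [the mainland: Gus, Hana, Ivo, Kira | the island: Faye, Noor, Orla, Pim]
9. Smuggler goes to the island with Hana and Ivo.  [the mainland: Gus, Kira | the island: Faye, Hana, Ivo, Noor, Orla, Pim]
10. Smuggler goes back to the mainland with Orla.  [the mainland: Gus, Kira, Orla | the island: Faye, Hana, Ivo, Noor, Pim]
11. Smuggler goes to the island with Gus and Kira.  [the mainland: Orla | the island: Faye, Gus, Hana, Ivo, Kira, Noor, Pim]
12. Smuggler goes back to the mainland with Gus.  [the mainland: Gus, Orla | the island: Faye, Hana, Ivo, Kira, Noor, Pim]
13. Smuggler goes to the island with Gus and Orla.  [the mainland: — | the island: Faye, Gus, Hana, Ivo, Kira, Noor, Orla, Pim]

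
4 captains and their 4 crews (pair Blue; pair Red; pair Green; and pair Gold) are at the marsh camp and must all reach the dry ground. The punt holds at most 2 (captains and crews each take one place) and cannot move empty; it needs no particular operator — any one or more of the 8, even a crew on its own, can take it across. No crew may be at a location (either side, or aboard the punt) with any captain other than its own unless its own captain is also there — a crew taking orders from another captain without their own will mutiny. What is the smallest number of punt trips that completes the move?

Following every safe sequence of crossings from the start, the most of the 8 that can be at the dry ground as the punt arrives there on crossings 1, 3, 5 is 2, 3, 4 respectively; the best ever achieved is 4 of 8.
From crossing 7 on, no configuration arises that was not already reachable earlier: only 44 distinct safe configurations (who is on which side, and where the punt is) can ever be reached, none of them has everyone across, and every continuation just revisits them. So no valid plan exists.

impossible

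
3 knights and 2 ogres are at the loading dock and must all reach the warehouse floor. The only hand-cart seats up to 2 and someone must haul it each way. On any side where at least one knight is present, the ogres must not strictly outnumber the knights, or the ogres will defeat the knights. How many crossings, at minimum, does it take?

7

Counting alone: each trip to the warehouse floor takes at most 2 across and each return brings at least 1 back, so after t trips out (and t−1 returns) at most 2t − (t−1) of the 5 are across; that first reaches 5 at t = 4, so at least 7 crossings are needed.
The plan below uses exactly 7 crossings, so it is optimal:
1. 2 ogres → the warehouse floor.  (the loading dock: 3K 0O; the warehouse floor: 0K 2O)
2. 1 ogre ← the loading dock.  (the loading dock: 3K 1O; the warehouse floor: 0K 1O)
3. 2 knights → the warehouse floor.  (the loading dock: 1K 1O; the warehouse floor: 2K 1O)
4. 1 knight ← the loading dock.  (the loading dock: 2K 1O; the warehouse floor: 1K 1O)
5. 1 knight and 1 ogre → the warehouse floor.  (the loading dock: 1K 0O; the warehouse floor: 2K 2O)
6. 1 ogre ← the loading dock.  (the loading dock: 1K 1O; the warehouse floor: 2K 1O)
7. 1 knight and 1 ogre → the warehouse floor.  (the loading dock: 0K 0O; the warehouse floor: 3K 2O)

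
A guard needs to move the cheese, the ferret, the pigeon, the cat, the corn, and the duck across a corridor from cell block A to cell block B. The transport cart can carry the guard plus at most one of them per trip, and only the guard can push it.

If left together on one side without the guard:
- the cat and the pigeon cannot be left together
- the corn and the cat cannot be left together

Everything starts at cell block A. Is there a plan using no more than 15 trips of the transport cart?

Yes — this plan uses 13 crossings (≤ 15):
1. Guard goes to cell block B with the cat.
2. Guard goes back to cell block A alone.
3. Guard goes to cell block B with the cheese.
4. Guard goes back to cell block A alone.
5. Guard goes to cell block B with the ferret.
6. Guard goes back to cell block A alone.
7. Guard goes to cell block B with the pigeon.
8. Guard goes back to cell block A with the cat.
9. Guard goes to cell block B with the corn.
10. Guard goes back to cell block A alone.
11. Guard goes to cell block B with the duck.
12. Guard goes back to cell block A alone.
13. Guard goes to cell block B with the cat.

Yes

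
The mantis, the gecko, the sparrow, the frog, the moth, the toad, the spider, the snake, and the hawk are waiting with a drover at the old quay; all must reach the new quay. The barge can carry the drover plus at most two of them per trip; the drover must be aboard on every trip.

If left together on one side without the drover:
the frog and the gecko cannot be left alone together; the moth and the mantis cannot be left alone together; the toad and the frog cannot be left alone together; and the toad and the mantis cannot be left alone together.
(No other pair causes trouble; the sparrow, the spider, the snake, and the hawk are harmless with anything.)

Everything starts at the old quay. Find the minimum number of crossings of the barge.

11

Counting alone: the drover can take at most 2 across per trip to the new quay, so moving all 9 needs at least 5 loaded trips out, with a return between consecutive ones — at least 9 crossings.
The safety rule pushes this higher. Following every safe sequence of crossings, the most of the 9 that can be at the new quay as the barge arrives there on crossing 9 is 8 — never all 9.
So no plan with fewer than 11 crossings exists, and this one achieves 11:
1. Drover goes to the new quay with the frog and the mantis.  [the old quay: the gecko, the hawk, the moth, the snake, the sparrow, the spider, the toad | the new quay: the frog, the mantis]
2. Drover goes back to the old quay alone.  [the old quay: the gecko, the hawk, the moth, the snake, the sparrow, the spider, the toad | the new quay: the frog, the mantis]
3. Drover goes to the new quay with the gecko.  [the old quay: the hawk, the moth, the snake, the sparrow, the spider, the toad | the new quay: the frog, the gecko, the mantis]
4. Drover goes back to the old quay with the frog.  [the old quay: the frog, the hawk, the moth, the snake, the sparrow, the spider, the toad | the new quay: the gecko, the mantis]
5. Drover goes to the new quay with the sparrow and the toad.  [the old quay: the frog, the hawk, the moth, the snake, the spider | the new quay: the gecko, the mantis, the sparrow, the toad]
6. Drover goes back to the old quay with the mantis.  [the old quay: the frog, the hawk, the mantis, the moth, the snake, the spider | the new quay: the gecko, the sparrow, the toad]
7. Drover goes to the new quay with the moth and the spider.  [the old quay: the frog, the hawk, the mantis, the snake | the new quay: the gecko, the moth, the sparrow, the spider, the toad]
8. Drover goes back to the old quay alone.  [the old quay: the frog, the hawk, the mantis, the snake | the new quay: the gecko, the moth, the sparrow, the spider, the toad]
9. Drover goes to the new quay with the hawk and the snake.  [the old quay: the frog, the mantis | the new quay: the gecko, the hawk, the moth, the snake, the sparrow, the spider, the toad]
10. Drover goes back to the old quay alone.  [the old quay: the frog, the mantis | the new quay: the gecko, the hawk, the moth, the snake, the sparrow, the spider, the toad]
11. Drover goes to the new quay with the frog and the mantis.  [the old quay: — | the new quay: the frog, the gecko, the hawk, the mantis, the moth, the snake, the sparrow, the spider, the toad]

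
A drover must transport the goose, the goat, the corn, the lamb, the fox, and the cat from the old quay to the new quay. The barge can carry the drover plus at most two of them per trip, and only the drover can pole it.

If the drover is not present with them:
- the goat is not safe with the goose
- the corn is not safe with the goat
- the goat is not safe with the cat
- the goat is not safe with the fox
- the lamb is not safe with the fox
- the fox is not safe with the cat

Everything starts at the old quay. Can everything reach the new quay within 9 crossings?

Yes — this plan uses 9 crossings (≤ 9):
1. Drover goes to the new quay with the fox and the goat.
2. Drover goes back to the old quay with the goat.
3. Drover goes to the new quay with the goat and the goose.
4. Drover goes back to the old quay with the goat.
5. Drover goes to the new quay with the corn and the goat.
6. Drover goes back to the old quay with the goat.
7. Drover goes to the new quay with the cat and the lamb.
8. Drover goes back to the old quay with the fox.
9. Drover goes to the new quay with the fox and the goat.

Yes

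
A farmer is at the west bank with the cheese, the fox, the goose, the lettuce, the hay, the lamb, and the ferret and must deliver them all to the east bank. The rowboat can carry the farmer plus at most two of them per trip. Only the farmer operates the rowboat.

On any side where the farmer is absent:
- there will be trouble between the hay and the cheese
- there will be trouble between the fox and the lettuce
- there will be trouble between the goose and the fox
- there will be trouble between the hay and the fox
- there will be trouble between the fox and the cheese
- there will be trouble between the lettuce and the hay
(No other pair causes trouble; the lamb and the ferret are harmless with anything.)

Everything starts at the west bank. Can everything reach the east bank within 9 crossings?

No

Counting alone: the farmer can take at most 2 across per trip to the east bank, so moving all 7 needs at least 4 loaded trips out, with a return between consecutive ones — at least 7 crossings.
The safety rule pushes this higher. Following every safe sequence of crossings, the most of the 7 that can be at the east bank as the rowboat arrives there on crossings 7, 9 is 5, 6 respectively — never all 7.
So the move cannot be finished within 9 crossings. (The shortest complete plan takes 11:)
1. Farmer goes to the east bank with the fox and the hay.  [the west bank: the cheese, the ferret, the goose, the lamb, the lettuce | the east bank: the fox, the hay]
2. Farmer goes back to the west bank with the fox.  [the west bank: the cheese, the ferret, the fox, the goose, the lamb, the lettuce | the east bank: the hay]
3. Farmer goes to the east bank with the fox and the goose.  [the west bank: the cheese, the ferret, the lamb, the lettuce | the east bank: the fox, the goose, the hay]
4. Farmer goes back to the west bank with the fox.  [the west bank: the cheese, the ferret, the fox, the lamb, the lettuce | the east bank: the goose, the hay]
5. Farmer goes to the east bank with the cheese and the lettuce.  [the west bank: the ferret, the fox, the lamb | the east bank: the cheese, the goose, the hay, the lettuce]
6. Farmer goes back to the west bank with the hay.  [the west bank: the ferret, the fox, the hay, the lamb | the east bank: the cheese, the goose, the lettuce]
7. Farmer goes to the east bank with the fox and the lamb.  [the west bank: the ferret, the hay | the east bank: the cheese, the fox, the goose, the lamb, the lettuce]
8. Farmer goes back to the west bank with the fox.  [the west bank: the ferret, the fox, the hay | the east bank: the cheese, the goose, the lamb, the lettuce]
9. Farmer goes to the east bank with the ferret and the fox.  [the west bank: the hay | the east bank: the cheese, the ferret, the fox, the goose, the lamb, the lettuce]
10. Farmer goes back to the west bank with the fox.  [the west bank: the fox, the hay | the east bank: the cheese, the ferret, the goose, the lamb, the lettuce]
11. Farmer goes to the east bank with the fox and the hay.  [the west bank: — | the east bank: the cheese, the ferret, the fox, the goose, the hay, the lamb, the lettuce]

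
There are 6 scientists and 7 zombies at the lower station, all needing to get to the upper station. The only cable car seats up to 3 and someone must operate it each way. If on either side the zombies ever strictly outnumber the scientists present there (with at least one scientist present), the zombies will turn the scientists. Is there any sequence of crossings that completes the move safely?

No

The zombies already outnumber the scientists at the lower station before anyone moves, so the starting position itself is disallowed.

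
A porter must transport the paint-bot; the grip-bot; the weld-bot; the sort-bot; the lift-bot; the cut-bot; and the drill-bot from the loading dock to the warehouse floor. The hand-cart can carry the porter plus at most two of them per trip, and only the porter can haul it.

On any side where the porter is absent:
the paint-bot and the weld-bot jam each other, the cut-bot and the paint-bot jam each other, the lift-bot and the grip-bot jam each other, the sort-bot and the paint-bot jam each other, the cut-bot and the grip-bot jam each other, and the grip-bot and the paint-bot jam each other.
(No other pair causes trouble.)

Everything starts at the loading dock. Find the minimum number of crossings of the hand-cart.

11

Counting alone: the porter can take at most 2 across per trip to the warehouse floor, so moving all 7 needs at least 4 loaded trips out, with a return between consecutive ones — at least 7 crossings.
The safety rule pushes this higher. Following every safe sequence of crossings, the most of the 7 that can be at the warehouse floor as the hand-cart arrives there on crossings 7, 9 is 5, 6 respectively — never all 7.
So no plan with fewer than 11 crossings exists, and this one achieves 11:
1. Porter goes to the warehouse floor with the grip-bot and the paint-bot.
2. Porter goes back to the loading dock with the paint-bot.
3. Porter goes to the warehouse floor with the paint-bot and the weld-bot.
4. Porter goes back to the loading dock with the paint-bot.
5. Porter goes to the warehouse floor with the paint-bot and the sort-bot.
6. Porter goes back to the loading dock with the paint-bot.
7. Porter goes to the warehouse floor with the drill-bot and the paint-bot.
8. Porter goes back to the loading dock with the paint-bot.
9. Porter goes to the warehouse floor with the cut-bot and the lift-bot.
10. Porter goes back to the loading dock with the grip-bot.
11. Porter goes to the warehouse floor with the grip-bot and the paint-bot.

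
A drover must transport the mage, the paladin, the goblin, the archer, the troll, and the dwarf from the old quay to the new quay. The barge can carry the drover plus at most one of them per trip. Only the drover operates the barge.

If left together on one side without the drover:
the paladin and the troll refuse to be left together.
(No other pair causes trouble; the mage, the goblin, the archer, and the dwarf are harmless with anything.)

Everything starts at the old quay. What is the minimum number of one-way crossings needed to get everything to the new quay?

Counting alone: the drover can take at most 1 across per trip to the new quay, so moving all 6 needs at least 6 loaded trips out, with a return between consecutive ones — at least 11 crossings.
The plan below uses exactly 11 crossings, so it is optimal:
1. Drover goes to the new quay with the paladin.
2. Drover goes back to the old quay alone.
3. Drover goes to the new quay with the mage.
4. Drover goes back to the old quay alone.
5. Drover goes to the new quay with the goblin.
6. Drover goes back to the old quay alone.
7. Drover goes to the new quay with the archer.
8. Drover goes back to the old quay alone.
9. Drover goes to the new quay with the dwarf.
10. Drover goes back to the old quay alone.
11. Drover goes to the new quay with the troll.

11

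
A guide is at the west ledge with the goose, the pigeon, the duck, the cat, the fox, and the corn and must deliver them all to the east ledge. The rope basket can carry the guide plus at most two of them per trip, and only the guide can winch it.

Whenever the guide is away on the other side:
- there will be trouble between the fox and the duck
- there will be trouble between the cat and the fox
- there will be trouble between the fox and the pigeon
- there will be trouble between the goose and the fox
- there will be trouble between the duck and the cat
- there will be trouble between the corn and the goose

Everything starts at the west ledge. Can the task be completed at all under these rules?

No

Whatever the first load, the items left behind include a forbidden pair without the guide. No opening move is safe, so no plan exists.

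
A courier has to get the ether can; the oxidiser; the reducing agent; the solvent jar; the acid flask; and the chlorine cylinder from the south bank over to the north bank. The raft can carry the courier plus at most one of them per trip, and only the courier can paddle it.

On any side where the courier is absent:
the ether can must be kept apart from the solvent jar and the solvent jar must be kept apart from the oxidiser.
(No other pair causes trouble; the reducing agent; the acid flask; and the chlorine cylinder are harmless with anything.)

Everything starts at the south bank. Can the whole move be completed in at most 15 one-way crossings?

Yes

Yes — this plan uses 13 crossings (≤ 15):
1. Courier goes to the north bank with the solvent jar.  [the south bank: the acid flask, the chlorine cylinder, the ether can, the oxidiser, the reducing agent | the north bank: the solvent jar]
2. Courier goes back to the south bank alone.  [the south bank: the acid flask, the chlorine cylinder, the ether can, the oxidiser, the reducing agent | the north bank: the solvent jar]
3. Courier goes to the north bank with the ether can.  [the south bank: the acid flask, the chlorine cylinder, the oxidiser, the reducing agent | the north bank: the ether can, the solvent jar]
4. Courier goes back to the south bank with the solvent jar.  [the south bank: the acid flask, the chlorine cylinder, the oxidiser, the reducing agent, the solvent jar | the north bank: the ether can]
5. Courier goes to the north bank with the oxidiser.  [the south bank: the acid flask, the chlorine cylinder, the reducing agent, the solvent jar | the north bank: the ether can, the oxidiser]
6. Courier goes back to the south bank alone.  [the south bank: the acid flask, the chlorine cylinder, the reducing agent, the solvent jar | the north bank: the ether can, the oxidiser]
7. Courier goes to the north bank with the reducing agent.  [the south bank: the acid flask, the chlorine cylinder, the solvent jar | the north bank: the ether can, the oxidiser, the reducing agent]
8. Courier goes back to the south bank alone.  [the south bank: the acid flask, the chlorine cylinder, the solvent jar | the north bank: the ether can, the oxidiser, the reducing agent]
9. Courier goes to the north bank with the acid flask.  [the south bank: the chlorine cylinder, the solvent jar | the north bank: the acid flask, the ether can, the oxidiser, the reducing agent]
10. Courier goes back to the south bank alone.  [the south bank: the chlorine cylinder, the solvent jar | the north bank: the acid flask, the ether can, the oxidiser, the reducing agent]
11. Courier goes to the north bank with the chlorine cylinder.  [the south bank: the solvent jar | the north bank: the acid flask, the chlorine cylinder, the ether can, the oxidiser, the reducing agent]
12. Courier goes back to the south bank alone.  [the south bank: the solvent jar | the north bank: the acid flask, the chlorine cylinder, the ether can, the oxidiser, the reducing agent]
13. Courier goes to the north bank with the solvent jar.  [the south bank: — | the north bank: the acid flask, the chlorine cylinder, the ether can, the oxidiser, the reducing agent, the solvent jar]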